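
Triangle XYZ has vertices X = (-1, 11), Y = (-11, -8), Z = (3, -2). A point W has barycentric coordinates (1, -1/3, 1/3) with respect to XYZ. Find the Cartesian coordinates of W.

W = 1·X + (-1/3)·Y + (1/3)·Z.
x-coordinate: 1·(-1) + (-1/3)·(-11) + (1/3)·3 = 11/3.
y-coordinate: 1·11 + (-1/3)·(-8) + (1/3)·(-2) = 13.

(11/3, 13)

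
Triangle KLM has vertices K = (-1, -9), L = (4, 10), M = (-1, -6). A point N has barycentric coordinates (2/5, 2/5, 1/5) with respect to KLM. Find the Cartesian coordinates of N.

N = (2/5)·K + (2/5)·L + (1/5)·M.
x-coordinate: (2/5)·(-1) + (2/5)·4 + (1/5)·(-1) = 1.
y-coordinate: (2/5)·(-9) + (2/5)·10 + (1/5)·(-6) = -4/5.

(1, -4/5)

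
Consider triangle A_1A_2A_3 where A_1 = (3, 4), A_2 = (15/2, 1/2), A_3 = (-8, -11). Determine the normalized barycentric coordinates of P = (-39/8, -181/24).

(1/6, 1/12, 3/4)

Signed area of the reference triangle: [A_1A_2A_3] = ½·(3·(1/2−(-11)) + (15/2)·(-11−4) + (-8)·(4−(1/2))) = ½·(69/2 − 225/2 − 28) = -53.
[PA_2A_3] = ½·((-39/8)·(1/2−(-11)) + (15/2)·(-11−(-181/24)) + (-8)·(-181/24−(1/2))) = ½·(-897/16 − 415/16 + 193/3) = -53/6, so the A_1-coordinate is (-53/6)/(-53) = 1/6.
[A_1PA_3] = ½·(3·(-181/24−(-11)) + (-39/8)·(-11−4) + (-8)·(4−(-181/24))) = ½·(83/8 + 585/8 − 277/3) = -53/12, so the A_2-coordinate is 1/12.
[A_1A_2P] = ½·(3·(1/2−(-181/24)) + (15/2)·(-181/24−4) + (-39/8)·(4−(1/2))) = ½·(193/8 − 1385/16 − 273/16) = -159/4, so the A_3-coordinate is 3/4.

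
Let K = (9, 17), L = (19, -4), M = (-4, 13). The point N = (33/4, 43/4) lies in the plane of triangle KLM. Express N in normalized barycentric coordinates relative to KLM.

(1/2, 1/4, 1/4)

Signed area of the reference triangle: [KLM] = ½·(9·(-4−13) + 19·(13−17) + (-4)·(17−(-4))) = ½·(-153 − 76 − 84) = -313/2.
[NLM] = ½·((33/4)·(-4−13) + 19·(13−(43/4)) + (-4)·(43/4−(-4))) = ½·(-561/4 + 171/4 − 59) = -313/4, so the K-coordinate is (-313/4)/(-313/2) = 1/2.
[KNM] = ½·(9·(43/4−13) + (33/4)·(13−17) + (-4)·(17−(43/4))) = ½·(-81/4 − 33 − 25) = -313/8, so the L-coordinate is 1/4.
[KLN] = ½·(9·(-4−(43/4)) + 19·(43/4−17) + (33/4)·(17−(-4))) = ½·(-531/4 − 475/4 + 693/4) = -313/8, so the M-coordinate is 1/4.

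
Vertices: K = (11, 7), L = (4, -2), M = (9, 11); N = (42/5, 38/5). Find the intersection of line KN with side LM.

Barycentric coordinates of N with respect to KLM: (1/5, 1/5, 3/5).
On side LM the K-coordinate is zero; dropping N's K-weight 1/5 and renormalizing the remaining 1/5 : 3/5 gives weights 1/4, 3/4 on L, M.
J = (1/4)·(4, -2) + (3/4)·(9, 11) = (31/4, 31/4).

(31/4, 31/4)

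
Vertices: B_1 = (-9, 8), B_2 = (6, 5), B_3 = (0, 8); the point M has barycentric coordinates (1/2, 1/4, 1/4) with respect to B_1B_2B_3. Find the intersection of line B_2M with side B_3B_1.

(-6, 8)

Line B_2M meets B_3B_1 where the B_2-coordinate vanishes; zeroing M's B_2-weight and renormalizing leaves B_3, B_1-weights 1/4 : 1/2 → (1/3, 2/3).
So N = (1/3)·B_3 + (2/3)·B_1 = (-6, 8).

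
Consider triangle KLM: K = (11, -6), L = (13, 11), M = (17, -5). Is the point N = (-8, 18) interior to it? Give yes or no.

Barycentric coordinates of N: (77/25, 163/100, -371/100).
The three coordinates are positive, positive, negative; a point is interior exactly when all three are positive.

no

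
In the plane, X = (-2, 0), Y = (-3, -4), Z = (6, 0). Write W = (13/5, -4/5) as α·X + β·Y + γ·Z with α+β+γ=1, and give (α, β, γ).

(1/5, 1/5, 3/5)

Signed area of the reference triangle: [XYZ] = ½·((-2)·(-4−0) + (-3)·(0−0) + 6·(0−(-4))) = ½·(8 + 0 + 24) = 16.
[WYZ] = ½·((13/5)·(-4−0) + (-3)·(0−(-4/5)) + 6·(-4/5−(-4))) = ½·(-52/5 − 12/5 + 96/5) = 16/5, so the X-coordinate is (16/5)/16 = 1/5.
[XWZ] = ½·((-2)·(-4/5−0) + (13/5)·(0−0) + 6·(0−(-4/5))) = ½·(8/5 + 0 + 24/5) = 16/5, so the Y-coordinate is 1/5.
[XYW] = ½·((-2)·(-4−(-4/5)) + (-3)·(-4/5−0) + (13/5)·(0−(-4))) = ½·(32/5 + 12/5 + 52/5) = 48/5, so the Z-coordinate is 3/5.
Check: 1/5 + 1/5 + 3/5 = 1.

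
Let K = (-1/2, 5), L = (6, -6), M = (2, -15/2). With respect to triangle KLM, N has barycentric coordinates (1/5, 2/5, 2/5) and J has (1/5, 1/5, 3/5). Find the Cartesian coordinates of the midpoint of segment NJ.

(27/10, -91/20)

Barycentric coordinates of the midpoint are the average: (1/5, 3/10, 1/2).
Converting: (1/5)·K + (3/10)·L + (1/2)·M = (27/10, -91/20).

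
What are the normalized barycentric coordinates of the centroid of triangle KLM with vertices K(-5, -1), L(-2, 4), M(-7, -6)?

(1/3, 1/3, 1/3)

The centroid is the average of the vertices, so each weight is 1/3.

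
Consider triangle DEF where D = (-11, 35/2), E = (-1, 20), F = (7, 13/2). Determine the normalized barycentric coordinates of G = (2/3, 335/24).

Signed area of the reference triangle: [DEF] = ½·((-11)·(20−(13/2)) + (-1)·(13/2−(35/2)) + 7·(35/2−20)) = ½·(-297/2 + 11 − 35/2) = -155/2.
[GEF] = ½·((2/3)·(20−(13/2)) + (-1)·(13/2−(335/24)) + 7·(335/24−20)) = ½·(9 + 179/24 − 1015/24) = -155/12, so the D-coordinate is (-155/12)/(-155/2) = 1/6.
[DGF] = ½·((-11)·(335/24−(13/2)) + (2/3)·(13/2−(35/2)) + 7·(35/2−(335/24))) = ½·(-1969/24 − 22/3 + 595/24) = -775/24, so the E-coordinate is 5/12.
[DEG] = ½·((-11)·(20−(335/24)) + (-1)·(335/24−(35/2)) + (2/3)·(35/2−20)) = ½·(-1595/24 + 85/24 − 5/3) = -775/24, so the F-coordinate is 5/12.

(1/6, 5/12, 5/12)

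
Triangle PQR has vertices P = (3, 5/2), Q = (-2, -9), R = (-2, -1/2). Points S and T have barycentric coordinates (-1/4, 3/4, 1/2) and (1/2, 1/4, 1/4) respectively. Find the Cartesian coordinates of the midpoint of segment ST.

(-11/8, -35/8)

Barycentric coordinates of the midpoint are the average: (1/8, 1/2, 3/8).
Converting: (1/8)·P + (1/2)·Q + (3/8)·R = (-11/8, -35/8).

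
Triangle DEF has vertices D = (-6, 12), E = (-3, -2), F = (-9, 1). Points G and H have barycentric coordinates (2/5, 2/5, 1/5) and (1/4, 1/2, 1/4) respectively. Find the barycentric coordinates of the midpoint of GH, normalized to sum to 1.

Since both coordinate triples sum to 1, the midpoint's barycentrics are the componentwise average.
(2/5+1/4)/2 = 13/40; similarly 9/20 and 9/40.

(13/40, 9/20, 9/40)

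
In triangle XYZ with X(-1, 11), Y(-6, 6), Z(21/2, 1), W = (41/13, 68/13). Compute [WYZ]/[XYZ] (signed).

4/13

[XYZ] = ½·((-1)·(6−1) + (-6)·(1−11) + (21/2)·(11−6)) = ½·(-5 + 60 + 105/2) = 215/4.
[WYZ] = ½·((41/13)·(6−1) + (-6)·(1−(68/13)) + (21/2)·(68/13−6)) = ½·(205/13 + 330/13 − 105/13) = 215/13, so the ratio is (215/13)/(215/4) = 4/13.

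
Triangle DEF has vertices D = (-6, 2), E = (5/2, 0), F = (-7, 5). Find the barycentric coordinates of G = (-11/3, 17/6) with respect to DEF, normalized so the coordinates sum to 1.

(1/6, 1/3, 1/2)

Signed area of the reference triangle: [DEF] = ½·((-6)·(0−5) + (5/2)·(5−2) + (-7)·(2−0)) = ½·(30 + 15/2 − 14) = 47/4.
[GEF] = ½·((-11/3)·(0−5) + (5/2)·(5−(17/6)) + (-7)·(17/6−0)) = ½·(55/3 + 65/12 − 119/6) = 47/24, so the D-coordinate is (47/24)/(47/4) = 1/6.
[DGF] = ½·((-6)·(17/6−5) + (-11/3)·(5−2) + (-7)·(2−(17/6))) = ½·(13 − 11 + 35/6) = 47/12, so the E-coordinate is 1/3.
[DEG] = ½·((-6)·(0−(17/6)) + (5/2)·(17/6−2) + (-11/3)·(2−0)) = ½·(17 + 25/12 − 22/3) = 47/8, so the F-coordinate is 1/2.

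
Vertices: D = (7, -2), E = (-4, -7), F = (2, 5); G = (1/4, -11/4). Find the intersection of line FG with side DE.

(-1/3, -16/3)

Barycentric coordinates of G with respect to DEF: (1/4, 1/2, 1/4).
On side DE the F-coordinate is zero; dropping G's F-weight 1/4 and renormalizing the remaining 1/4 : 1/2 gives weights 1/3, 2/3 on D, E.
H = (1/3)·(7, -2) + (2/3)·(-4, -7) = (-1/3, -16/3).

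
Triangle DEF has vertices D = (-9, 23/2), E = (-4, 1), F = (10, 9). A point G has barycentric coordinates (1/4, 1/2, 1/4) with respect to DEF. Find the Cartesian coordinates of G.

(-7/4, 45/8)

G = (1/4)·D + (1/2)·E + (1/4)·F.
x-coordinate: (1/4)·(-9) + (1/2)·(-4) + (1/4)·10 = -7/4.
y-coordinate: (1/4)·(23/2) + (1/2)·1 + (1/4)·9 = 45/8.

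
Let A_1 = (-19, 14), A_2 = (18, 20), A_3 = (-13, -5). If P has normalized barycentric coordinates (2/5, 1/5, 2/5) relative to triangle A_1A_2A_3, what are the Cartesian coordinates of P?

(-46/5, 38/5)

P = (2/5)·A_1 + (1/5)·A_2 + (2/5)·A_3.
x-coordinate: (2/5)·(-19) + (1/5)·18 + (2/5)·(-13) = -46/5.
y-coordinate: (2/5)·14 + (1/5)·20 + (2/5)·(-5) = 38/5.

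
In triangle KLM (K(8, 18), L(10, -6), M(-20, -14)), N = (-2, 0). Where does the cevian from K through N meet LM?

Barycentric coordinates of N with respect to KLM: (3/8, 1/4, 3/8).
On side LM the K-coordinate is zero; dropping N's K-weight 3/8 and renormalizing the remaining 1/4 : 3/8 gives weights 2/5, 3/5 on L, M.
J = (2/5)·(10, -6) + (3/5)·(-20, -14) = (-8, -54/5).

(-8, -54/5)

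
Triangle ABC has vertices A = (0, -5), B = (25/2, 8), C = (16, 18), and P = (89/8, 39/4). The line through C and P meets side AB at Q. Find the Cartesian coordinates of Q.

(25/4, 3/2)

Barycentric coordinates of P with respect to ABC: (1/4, 1/4, 1/2).
On side AB the C-coordinate is zero; dropping P's C-weight 1/2 and renormalizing the remaining 1/4 : 1/4 gives weights 1/2, 1/2 on A, B.
Q = (1/2)·(0, -5) + (1/2)·(25/2, 8) = (25/4, 3/2).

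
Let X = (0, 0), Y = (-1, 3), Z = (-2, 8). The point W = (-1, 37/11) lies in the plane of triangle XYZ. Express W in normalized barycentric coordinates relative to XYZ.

Signed area of the reference triangle: [XYZ] = ½·(0·(3−8) + (-1)·(8−0) + (-2)·(0−3)) = ½·(0 − 8 + 6) = -1.
[WYZ] = ½·((-1)·(3−8) + (-1)·(8−(37/11)) + (-2)·(37/11−3)) = ½·(5 − 51/11 − 8/11) = -2/11, so the X-coordinate is (-2/11)/(-1) = 2/11.
[XWZ] = ½·(0·(37/11−8) + (-1)·(8−0) + (-2)·(0−(37/11))) = ½·(0 − 8 + 74/11) = -7/11, so the Y-coordinate is 7/11.
[XYW] = ½·(0·(3−(37/11)) + (-1)·(37/11−0) + (-1)·(0−3)) = ½·(0 − 37/11 + 3) = -2/11, so the Z-coordinate is 2/11.
Check: 2/11 + 7/11 + 2/11 = 1.

(2/11, 7/11, 2/11)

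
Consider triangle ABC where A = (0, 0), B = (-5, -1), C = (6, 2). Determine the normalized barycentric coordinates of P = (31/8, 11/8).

(1/8, 1/8, 3/4)

Signed area of the reference triangle: [ABC] = ½·(0·(-1−2) + (-5)·(2−0) + 6·(0−(-1))) = ½·(0 − 10 + 6) = -2.
[PBC] = ½·((31/8)·(-1−2) + (-5)·(2−(11/8)) + 6·(11/8−(-1))) = ½·(-93/8 − 25/8 + 57/4) = -1/4, so the A-coordinate is (-1/4)/(-2) = 1/8.
[APC] = ½·(0·(11/8−2) + (31/8)·(2−0) + 6·(0−(11/8))) = ½·(0 + 31/4 − 33/4) = -1/4, so the B-coordinate is 1/8.
[ABP] = ½·(0·(-1−(11/8)) + (-5)·(11/8−0) + (31/8)·(0−(-1))) = ½·(0 − 55/8 + 31/8) = -3/2, so the C-coordinate is 3/4.
Check: 1/8 + 1/8 + 3/4 = 1.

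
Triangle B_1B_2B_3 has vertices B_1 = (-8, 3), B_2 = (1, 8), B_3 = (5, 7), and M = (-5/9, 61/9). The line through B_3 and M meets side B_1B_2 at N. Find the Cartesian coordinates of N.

(-5/4, 27/4)

Barycentric coordinates of M with respect to B_1B_2B_3: (2/9, 2/3, 1/9).
On side B_1B_2 the B_3-coordinate is zero; dropping M's B_3-weight 1/9 and renormalizing the remaining 2/9 : 2/3 gives weights 1/4, 3/4 on B_1, B_2.
N = (1/4)·(-8, 3) + (3/4)·(1, 8) = (-5/4, 27/4).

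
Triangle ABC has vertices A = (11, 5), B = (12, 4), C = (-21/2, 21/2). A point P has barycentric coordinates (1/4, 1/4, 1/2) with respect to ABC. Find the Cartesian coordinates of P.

(1/2, 15/2)

P = (1/4)·A + (1/4)·B + (1/2)·C.
x-coordinate: (1/4)·11 + (1/4)·12 + (1/2)·(-21/2) = 1/2.
y-coordinate: (1/4)·5 + (1/4)·4 + (1/2)·(21/2) = 15/2.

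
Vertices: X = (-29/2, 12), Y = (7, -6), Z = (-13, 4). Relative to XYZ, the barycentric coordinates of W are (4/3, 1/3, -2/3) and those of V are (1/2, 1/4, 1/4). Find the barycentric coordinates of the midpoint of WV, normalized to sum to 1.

Since both coordinate triples sum to 1, the midpoint's barycentrics are the componentwise average.
(4/3+1/2)/2 = 11/12; similarly 7/24 and -5/24.

(11/12, 7/24, -5/24)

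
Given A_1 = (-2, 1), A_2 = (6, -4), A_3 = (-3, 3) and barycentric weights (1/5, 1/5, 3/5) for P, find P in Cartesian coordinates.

(-1, 6/5)

P = (1/5)·A_1 + (1/5)·A_2 + (3/5)·A_3.
x-coordinate: (1/5)·(-2) + (1/5)·6 + (3/5)·(-3) = -1.
y-coordinate: (1/5)·1 + (1/5)·(-4) + (3/5)·3 = 6/5.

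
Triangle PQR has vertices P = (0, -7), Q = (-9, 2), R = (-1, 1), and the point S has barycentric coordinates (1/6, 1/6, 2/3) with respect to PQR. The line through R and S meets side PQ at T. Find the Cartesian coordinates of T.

Line RS meets PQ where the R-coordinate vanishes; zeroing S's R-weight and renormalizing leaves P, Q-weights 1/6 : 1/6 → (1/2, 1/2).
So T = (1/2)·P + (1/2)·Q = (-9/2, -5/2).

(-9/2, -5/2)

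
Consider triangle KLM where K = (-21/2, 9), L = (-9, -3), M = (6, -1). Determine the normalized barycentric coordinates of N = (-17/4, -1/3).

Signed area of the reference triangle: [KLM] = ½·((-21/2)·(-3−(-1)) + (-9)·(-1−9) + 6·(9−(-3))) = ½·(21 + 90 + 72) = 183/2.
[NLM] = ½·((-17/4)·(-3−(-1)) + (-9)·(-1−(-1/3)) + 6·(-1/3−(-3))) = ½·(17/2 + 6 + 16) = 61/4, so the K-coordinate is (61/4)/(183/2) = 1/6.
[KNM] = ½·((-21/2)·(-1/3−(-1)) + (-17/4)·(-1−9) + 6·(9−(-1/3))) = ½·(-7 + 85/2 + 56) = 183/4, so the L-coordinate is 1/2.
[KLN] = ½·((-21/2)·(-3−(-1/3)) + (-9)·(-1/3−9) + (-17/4)·(9−(-3))) = ½·(28 + 84 − 51) = 61/2, so the M-coordinate is 1/3.
Check: 1/6 + 1/2 + 1/3 = 1.

(1/6, 1/2, 1/3)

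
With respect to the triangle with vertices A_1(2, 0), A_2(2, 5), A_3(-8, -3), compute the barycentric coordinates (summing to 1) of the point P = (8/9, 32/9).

Signed area of the reference triangle: [A_1A_2A_3] = ½·(2·(5−(-3)) + 2·(-3−0) + (-8)·(0−5)) = ½·(16 − 6 + 40) = 25.
[PA_2A_3] = ½·((8/9)·(5−(-3)) + 2·(-3−(32/9)) + (-8)·(32/9−5)) = ½·(64/9 − 118/9 + 104/9) = 25/9, so the A_1-coordinate is (25/9)/25 = 1/9.
[A_1PA_3] = ½·(2·(32/9−(-3)) + (8/9)·(-3−0) + (-8)·(0−(32/9))) = ½·(118/9 − 8/3 + 256/9) = 175/9, so the A_2-coordinate is 7/9.
[A_1A_2P] = ½·(2·(5−(32/9)) + 2·(32/9−0) + (8/9)·(0−5)) = ½·(26/9 + 64/9 − 40/9) = 25/9, so the A_3-coordinate is 1/9.

(1/9, 7/9, 1/9)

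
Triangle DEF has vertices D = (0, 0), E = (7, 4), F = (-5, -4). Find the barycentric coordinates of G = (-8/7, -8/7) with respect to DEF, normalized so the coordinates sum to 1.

(3/7, 1/7, 3/7)

Signed area of the reference triangle: [DEF] = ½·(0·(4−(-4)) + 7·(-4−0) + (-5)·(0−4)) = ½·(0 − 28 + 20) = -4.
[GEF] = ½·((-8/7)·(4−(-4)) + 7·(-4−(-8/7)) + (-5)·(-8/7−4)) = ½·(-64/7 − 20 + 180/7) = -12/7, so the D-coordinate is (-12/7)/(-4) = 3/7.
[DGF] = ½·(0·(-8/7−(-4)) + (-8/7)·(-4−0) + (-5)·(0−(-8/7))) = ½·(0 + 32/7 − 40/7) = -4/7, so the E-coordinate is 1/7.
[DEG] = ½·(0·(4−(-8/7)) + 7·(-8/7−0) + (-8/7)·(0−4)) = ½·(0 − 8 + 32/7) = -12/7, so the F-coordinate is 3/7.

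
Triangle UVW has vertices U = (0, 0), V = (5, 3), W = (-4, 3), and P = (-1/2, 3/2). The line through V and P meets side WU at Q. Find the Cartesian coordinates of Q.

(-8/5, 6/5)

Barycentric coordinates of P with respect to UVW: (1/2, 1/6, 1/3).
On side WU the V-coordinate is zero; dropping P's V-weight 1/6 and renormalizing the remaining 1/3 : 1/2 gives weights 2/5, 3/5 on W, U.
Q = (2/5)·(-4, 3) + (3/5)·(0, 0) = (-8/5, 6/5).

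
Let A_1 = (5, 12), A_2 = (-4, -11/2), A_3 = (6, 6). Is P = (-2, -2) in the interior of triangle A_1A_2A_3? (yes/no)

yes

Barycentric coordinates of P: (24/143, 112/143, 7/143).
The three coordinates are positive, positive, positive; a point is interior exactly when all three are positive.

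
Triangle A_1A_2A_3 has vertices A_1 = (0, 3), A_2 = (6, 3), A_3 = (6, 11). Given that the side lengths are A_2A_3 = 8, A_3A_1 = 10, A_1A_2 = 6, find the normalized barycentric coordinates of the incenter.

The incenter has barycentric coordinates proportional to the opposite side lengths: (8 : 10 : 6).
Normalizing by 8+10+6 = 24 gives (1/3, 5/12, 1/4).

(1/3, 5/12, 1/4)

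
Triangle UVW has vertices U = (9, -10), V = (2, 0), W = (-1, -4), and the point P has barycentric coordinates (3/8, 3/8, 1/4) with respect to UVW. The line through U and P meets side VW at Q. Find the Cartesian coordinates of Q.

Line UP meets VW where the U-coordinate vanishes; zeroing P's U-weight and renormalizing leaves V, W-weights 3/8 : 1/4 → (3/5, 2/5).
So Q = (3/5)·V + (2/5)·W = (4/5, -8/5).

(4/5, -8/5)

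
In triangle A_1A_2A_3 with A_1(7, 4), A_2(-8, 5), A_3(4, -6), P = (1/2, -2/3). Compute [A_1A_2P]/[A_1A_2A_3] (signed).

[A_1A_2A_3] = ½·(7·(5−(-6)) + (-8)·(-6−4) + 4·(4−5)) = ½·(77 + 80 − 4) = 153/2.
[A_1A_2P] = ½·(7·(5−(-2/3)) + (-8)·(-2/3−4) + (1/2)·(4−5)) = ½·(119/3 + 112/3 − 1/2) = 153/4, so the ratio is (153/4)/(153/2) = 1/2.

1/2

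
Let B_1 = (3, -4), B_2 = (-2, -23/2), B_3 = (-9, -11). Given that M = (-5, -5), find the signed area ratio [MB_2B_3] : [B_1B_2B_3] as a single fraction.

4/5

[B_1B_2B_3] = ½·(3·(-23/2−(-11)) + (-2)·(-11−(-4)) + (-9)·(-4−(-23/2))) = ½·(-3/2 + 14 − 135/2) = -55/2.
[MB_2B_3] = ½·((-5)·(-23/2−(-11)) + (-2)·(-11−(-5)) + (-9)·(-5−(-23/2))) = ½·(5/2 + 12 − 117/2) = -22, so the ratio is (-22)/(-55/2) = 4/5.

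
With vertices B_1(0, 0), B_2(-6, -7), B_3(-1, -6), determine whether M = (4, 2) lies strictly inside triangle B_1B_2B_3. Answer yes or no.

no

Barycentric coordinates of M: (35/29, -22/29, 16/29).
The three coordinates are positive, negative, positive; a point is interior exactly when all three are positive.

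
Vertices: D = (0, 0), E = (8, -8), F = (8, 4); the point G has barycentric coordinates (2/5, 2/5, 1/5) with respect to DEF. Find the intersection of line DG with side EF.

Line DG meets EF where the D-coordinate vanishes; zeroing G's D-weight and renormalizing leaves E, F-weights 2/5 : 1/5 → (2/3, 1/3).
So H = (2/3)·E + (1/3)·F = (8, -4).

(8, -4)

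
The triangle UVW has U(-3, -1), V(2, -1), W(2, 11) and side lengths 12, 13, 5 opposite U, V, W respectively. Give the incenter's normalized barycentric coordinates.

The incenter has barycentric coordinates proportional to the opposite side lengths: (12 : 13 : 5).
Normalizing by 12+13+5 = 30 gives (2/5, 13/30, 1/6).

(2/5, 13/30, 1/6)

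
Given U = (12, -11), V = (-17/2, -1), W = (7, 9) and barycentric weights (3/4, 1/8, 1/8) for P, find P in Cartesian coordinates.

(141/16, -29/4)

P = (3/4)·U + (1/8)·V + (1/8)·W.
x-coordinate: (3/4)·12 + (1/8)·(-17/2) + (1/8)·7 = 141/16.
y-coordinate: (3/4)·(-11) + (1/8)·(-1) + (1/8)·9 = -29/4.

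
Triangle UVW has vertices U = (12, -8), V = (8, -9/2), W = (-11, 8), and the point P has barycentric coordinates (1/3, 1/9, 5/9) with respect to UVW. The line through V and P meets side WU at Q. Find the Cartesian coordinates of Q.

(-19/8, 2)

Line VP meets WU where the V-coordinate vanishes; zeroing P's V-weight and renormalizing leaves W, U-weights 5/9 : 1/3 → (5/8, 3/8).
So Q = (5/8)·W + (3/8)·U = (-19/8, 2).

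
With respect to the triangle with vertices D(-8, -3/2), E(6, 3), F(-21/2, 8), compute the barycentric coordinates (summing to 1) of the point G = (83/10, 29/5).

Signed area of the reference triangle: [DEF] = ½·((-8)·(3−8) + 6·(8−(-3/2)) + (-21/2)·(-3/2−3)) = ½·(40 + 57 + 189/4) = 577/8.
[GEF] = ½·((83/10)·(3−8) + 6·(8−(29/5)) + (-21/2)·(29/5−3)) = ½·(-83/2 + 66/5 − 147/5) = -577/20, so the D-coordinate is (-577/20)/(577/8) = -2/5.
[DGF] = ½·((-8)·(29/5−8) + (83/10)·(8−(-3/2)) + (-21/2)·(-3/2−(29/5))) = ½·(88/5 + 1577/20 + 1533/20) = 1731/20, so the E-coordinate is 6/5.
[DEG] = ½·((-8)·(3−(29/5)) + 6·(29/5−(-3/2)) + (83/10)·(-3/2−3)) = ½·(112/5 + 219/5 − 747/20) = 577/40, so the F-coordinate is 1/5.

(-2/5, 6/5, 1/5)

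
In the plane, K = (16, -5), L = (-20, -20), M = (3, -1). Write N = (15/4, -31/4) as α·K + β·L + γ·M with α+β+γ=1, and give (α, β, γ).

Signed area of the reference triangle: [KLM] = ½·(16·(-20−(-1)) + (-20)·(-1−(-5)) + 3·(-5−(-20))) = ½·(-304 − 80 + 45) = -339/2.
[NLM] = ½·((15/4)·(-20−(-1)) + (-20)·(-1−(-31/4)) + 3·(-31/4−(-20))) = ½·(-285/4 − 135 + 147/4) = -339/4, so the K-coordinate is (-339/4)/(-339/2) = 1/2.
[KNM] = ½·(16·(-31/4−(-1)) + (15/4)·(-1−(-5)) + 3·(-5−(-31/4))) = ½·(-108 + 15 + 33/4) = -339/8, so the L-coordinate is 1/4.
[KLN] = ½·(16·(-20−(-31/4)) + (-20)·(-31/4−(-5)) + (15/4)·(-5−(-20))) = ½·(-196 + 55 + 225/4) = -339/8, so the M-coordinate is 1/4.

(1/2, 1/4, 1/4)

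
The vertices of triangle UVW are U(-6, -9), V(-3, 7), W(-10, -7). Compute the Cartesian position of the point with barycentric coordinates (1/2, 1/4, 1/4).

P = (1/2)·U + (1/4)·V + (1/4)·W.
x-coordinate: (1/2)·(-6) + (1/4)·(-3) + (1/4)·(-10) = -25/4.
y-coordinate: (1/2)·(-9) + (1/4)·7 + (1/4)·(-7) = -9/2.

(-25/4, -9/2)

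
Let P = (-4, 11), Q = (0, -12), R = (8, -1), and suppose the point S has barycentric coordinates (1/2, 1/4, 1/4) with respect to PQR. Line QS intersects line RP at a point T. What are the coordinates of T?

(0, 7)

Line QS meets RP where the Q-coordinate vanishes; zeroing S's Q-weight and renormalizing leaves R, P-weights 1/4 : 1/2 → (1/3, 2/3).
So T = (1/3)·R + (2/3)·P = (0, 7).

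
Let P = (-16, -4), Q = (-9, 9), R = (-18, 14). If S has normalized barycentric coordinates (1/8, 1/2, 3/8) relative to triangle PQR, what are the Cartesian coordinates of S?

(-53/4, 37/4)

S = (1/8)·P + (1/2)·Q + (3/8)·R.
x-coordinate: (1/8)·(-16) + (1/2)·(-9) + (3/8)·(-18) = -53/4.
y-coordinate: (1/8)·(-4) + (1/2)·9 + (3/8)·14 = 37/4.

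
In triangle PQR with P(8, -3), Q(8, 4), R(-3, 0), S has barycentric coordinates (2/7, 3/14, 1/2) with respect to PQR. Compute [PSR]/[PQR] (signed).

The signed ratio [PSR]/[PQR] equals the barycentric coordinate of S at vertex Q, which is 3/14.

3/14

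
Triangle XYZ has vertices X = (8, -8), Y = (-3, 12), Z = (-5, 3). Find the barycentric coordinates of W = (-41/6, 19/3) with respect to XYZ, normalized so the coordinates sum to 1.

Signed area of the reference triangle: [XYZ] = ½·(8·(12−3) + (-3)·(3−(-8)) + (-5)·(-8−12)) = ½·(72 − 33 + 100) = 139/2.
[WYZ] = ½·((-41/6)·(12−3) + (-3)·(3−(19/3)) + (-5)·(19/3−12)) = ½·(-123/2 + 10 + 85/3) = -139/12, so the X-coordinate is (-139/12)/(139/2) = -1/6.
[XWZ] = ½·(8·(19/3−3) + (-41/6)·(3−(-8)) + (-5)·(-8−(19/3))) = ½·(80/3 − 451/6 + 215/3) = 139/12, so the Y-coordinate is 1/6.
[XYW] = ½·(8·(12−(19/3)) + (-3)·(19/3−(-8)) + (-41/6)·(-8−12)) = ½·(136/3 − 43 + 410/3) = 139/2, so the Z-coordinate is 1.
Check: -1/6 + 1/6 + 1 = 1.

(-1/6, 1/6, 1)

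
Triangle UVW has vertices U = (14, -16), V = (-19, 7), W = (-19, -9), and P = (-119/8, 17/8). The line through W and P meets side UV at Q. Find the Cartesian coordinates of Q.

Barycentric coordinates of P with respect to UVW: (1/8, 3/4, 1/8).
On side UV the W-coordinate is zero; dropping P's W-weight 1/8 and renormalizing the remaining 1/8 : 3/4 gives weights 1/7, 6/7 on U, V.
Q = (1/7)·(14, -16) + (6/7)·(-19, 7) = (-100/7, 26/7).

(-100/7, 26/7)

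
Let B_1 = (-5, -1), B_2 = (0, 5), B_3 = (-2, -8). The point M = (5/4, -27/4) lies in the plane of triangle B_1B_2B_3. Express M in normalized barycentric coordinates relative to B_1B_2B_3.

(-3/4, 1/2, 5/4)

Signed area of the reference triangle: [B_1B_2B_3] = ½·((-5)·(5−(-8)) + 0·(-8−(-1)) + (-2)·(-1−5)) = ½·(-65 + 0 + 12) = -53/2.
[MB_2B_3] = ½·((5/4)·(5−(-8)) + 0·(-8−(-27/4)) + (-2)·(-27/4−5)) = ½·(65/4 + 0 + 47/2) = 159/8, so the B_1-coordinate is (159/8)/(-53/2) = -3/4.
[B_1MB_3] = ½·((-5)·(-27/4−(-8)) + (5/4)·(-8−(-1)) + (-2)·(-1−(-27/4))) = ½·(-25/4 − 35/4 − 23/2) = -53/4, so the B_2-coordinate is 1/2.
[B_1B_2M] = ½·((-5)·(5−(-27/4)) + 0·(-27/4−(-1)) + (5/4)·(-1−5)) = ½·(-235/4 + 0 − 15/2) = -265/8, so the B_3-coordinate is 5/4.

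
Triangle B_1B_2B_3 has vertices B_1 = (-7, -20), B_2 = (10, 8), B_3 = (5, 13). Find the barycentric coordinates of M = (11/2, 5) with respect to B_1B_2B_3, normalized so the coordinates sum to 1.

Signed area of the reference triangle: [B_1B_2B_3] = ½·((-7)·(8−13) + 10·(13−(-20)) + 5·(-20−8)) = ½·(35 + 330 − 140) = 225/2.
[MB_2B_3] = ½·((11/2)·(8−13) + 10·(13−5) + 5·(5−8)) = ½·(-55/2 + 80 − 15) = 75/4, so the B_1-coordinate is (75/4)/(225/2) = 1/6.
[B_1MB_3] = ½·((-7)·(5−13) + (11/2)·(13−(-20)) + 5·(-20−5)) = ½·(56 + 363/2 − 125) = 225/4, so the B_2-coordinate is 1/2.
[B_1B_2M] = ½·((-7)·(8−5) + 10·(5−(-20)) + (11/2)·(-20−8)) = ½·(-21 + 250 − 154) = 75/2, so the B_3-coordinate is 1/3.
Check: 1/6 + 1/2 + 1/3 = 1.

(1/6, 1/2, 1/3)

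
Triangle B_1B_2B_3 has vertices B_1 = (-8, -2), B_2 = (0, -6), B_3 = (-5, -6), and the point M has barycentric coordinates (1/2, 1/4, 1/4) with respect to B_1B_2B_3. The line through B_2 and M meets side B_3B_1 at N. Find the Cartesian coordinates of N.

(-7, -10/3)

Line B_2M meets B_3B_1 where the B_2-coordinate vanishes; zeroing M's B_2-weight and renormalizing leaves B_3, B_1-weights 1/4 : 1/2 → (1/3, 2/3).
So N = (1/3)·B_3 + (2/3)·B_1 = (-7, -10/3).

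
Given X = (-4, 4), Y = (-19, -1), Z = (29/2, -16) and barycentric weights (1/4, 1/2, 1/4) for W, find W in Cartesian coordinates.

W = (1/4)·X + (1/2)·Y + (1/4)·Z.
x-coordinate: (1/4)·(-4) + (1/2)·(-19) + (1/4)·(29/2) = -55/8.
y-coordinate: (1/4)·4 + (1/2)·(-1) + (1/4)·(-16) = -7/2.

(-55/8, -7/2)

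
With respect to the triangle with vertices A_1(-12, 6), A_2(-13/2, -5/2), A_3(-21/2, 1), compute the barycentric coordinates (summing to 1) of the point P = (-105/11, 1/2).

Signed area of the reference triangle: [A_1A_2A_3] = ½·((-12)·(-5/2−1) + (-13/2)·(1−6) + (-21/2)·(6−(-5/2))) = ½·(42 + 65/2 − 357/4) = -59/8.
[PA_2A_3] = ½·((-105/11)·(-5/2−1) + (-13/2)·(1−(1/2)) + (-21/2)·(1/2−(-5/2))) = ½·(735/22 − 13/4 − 63/2) = -59/88, so the A_1-coordinate is (-59/88)/(-59/8) = 1/11.
[A_1PA_3] = ½·((-12)·(1/2−1) + (-105/11)·(1−6) + (-21/2)·(6−(1/2))) = ½·(6 + 525/11 − 231/4) = -177/88, so the A_2-coordinate is 3/11.
[A_1A_2P] = ½·((-12)·(-5/2−(1/2)) + (-13/2)·(1/2−6) + (-105/11)·(6−(-5/2))) = ½·(36 + 143/4 − 1785/22) = -413/88, so the A_3-coordinate is 7/11.

(1/11, 3/11, 7/11)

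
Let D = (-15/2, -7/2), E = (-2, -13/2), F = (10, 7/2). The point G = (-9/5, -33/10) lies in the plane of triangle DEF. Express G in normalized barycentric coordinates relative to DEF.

Signed area of the reference triangle: [DEF] = ½·((-15/2)·(-13/2−(7/2)) + (-2)·(7/2−(-7/2)) + 10·(-7/2−(-13/2))) = ½·(75 − 14 + 30) = 91/2.
[GEF] = ½·((-9/5)·(-13/2−(7/2)) + (-2)·(7/2−(-33/10)) + 10·(-33/10−(-13/2))) = ½·(18 − 68/5 + 32) = 91/5, so the D-coordinate is (91/5)/(91/2) = 2/5.
[DGF] = ½·((-15/2)·(-33/10−(7/2)) + (-9/5)·(7/2−(-7/2)) + 10·(-7/2−(-33/10))) = ½·(51 − 63/5 − 2) = 91/5, so the E-coordinate is 2/5.
[DEG] = ½·((-15/2)·(-13/2−(-33/10)) + (-2)·(-33/10−(-7/2)) + (-9/5)·(-7/2−(-13/2))) = ½·(24 − 2/5 − 27/5) = 91/10, so the F-coordinate is 1/5.
Check: 2/5 + 2/5 + 1/5 = 1.

(2/5, 2/5, 1/5)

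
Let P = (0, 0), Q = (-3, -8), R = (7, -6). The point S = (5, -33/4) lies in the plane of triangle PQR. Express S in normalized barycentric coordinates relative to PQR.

Signed area of the reference triangle: [PQR] = ½·(0·(-8−(-6)) + (-3)·(-6−0) + 7·(0−(-8))) = ½·(0 + 18 + 56) = 37.
[SQR] = ½·(5·(-8−(-6)) + (-3)·(-6−(-33/4)) + 7·(-33/4−(-8))) = ½·(-10 − 27/4 − 7/4) = -37/4, so the P-coordinate is (-37/4)/37 = -1/4.
[PSR] = ½·(0·(-33/4−(-6)) + 5·(-6−0) + 7·(0−(-33/4))) = ½·(0 − 30 + 231/4) = 111/8, so the Q-coordinate is 3/8.
[PQS] = ½·(0·(-8−(-33/4)) + (-3)·(-33/4−0) + 5·(0−(-8))) = ½·(0 + 99/4 + 40) = 259/8, so the R-coordinate is 7/8.
Check: -1/4 + 3/8 + 7/8 = 1.

(-1/4, 3/8, 7/8)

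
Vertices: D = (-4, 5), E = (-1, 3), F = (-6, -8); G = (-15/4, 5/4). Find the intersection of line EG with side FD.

Barycentric coordinates of G with respect to DEF: (1/2, 1/4, 1/4).
On side FD the E-coordinate is zero; dropping G's E-weight 1/4 and renormalizing the remaining 1/4 : 1/2 gives weights 1/3, 2/3 on F, D.
H = (1/3)·(-6, -8) + (2/3)·(-4, 5) = (-14/3, 2/3).

(-14/3, 2/3)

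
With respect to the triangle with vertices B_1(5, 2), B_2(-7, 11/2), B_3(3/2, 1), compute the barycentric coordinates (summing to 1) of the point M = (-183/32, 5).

(1/16, 7/8, 1/16)

Signed area of the reference triangle: [B_1B_2B_3] = ½·(5·(11/2−1) + (-7)·(1−2) + (3/2)·(2−(11/2))) = ½·(45/2 + 7 − 21/4) = 97/8.
[MB_2B_3] = ½·((-183/32)·(11/2−1) + (-7)·(1−5) + (3/2)·(5−(11/2))) = ½·(-1647/64 + 28 − 3/4) = 97/128, so the B_1-coordinate is (97/128)/(97/8) = 1/16.
[B_1MB_3] = ½·(5·(5−1) + (-183/32)·(1−2) + (3/2)·(2−5)) = ½·(20 + 183/32 − 9/2) = 679/64, so the B_2-coordinate is 7/8.
[B_1B_2M] = ½·(5·(11/2−5) + (-7)·(5−2) + (-183/32)·(2−(11/2))) = ½·(5/2 − 21 + 1281/64) = 97/128, so the B_3-coordinate is 1/16.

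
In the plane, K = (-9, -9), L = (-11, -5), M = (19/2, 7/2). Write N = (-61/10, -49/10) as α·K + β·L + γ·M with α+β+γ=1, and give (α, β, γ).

(2/5, 2/5, 1/5)

Signed area of the reference triangle: [KLM] = ½·((-9)·(-5−(7/2)) + (-11)·(7/2−(-9)) + (19/2)·(-9−(-5))) = ½·(153/2 − 275/2 − 38) = -99/2.
[NLM] = ½·((-61/10)·(-5−(7/2)) + (-11)·(7/2−(-49/10)) + (19/2)·(-49/10−(-5))) = ½·(1037/20 − 462/5 + 19/20) = -99/5, so the K-coordinate is (-99/5)/(-99/2) = 2/5.
[KNM] = ½·((-9)·(-49/10−(7/2)) + (-61/10)·(7/2−(-9)) + (19/2)·(-9−(-49/10))) = ½·(378/5 − 305/4 − 779/20) = -99/5, so the L-coordinate is 2/5.
[KLN] = ½·((-9)·(-5−(-49/10)) + (-11)·(-49/10−(-9)) + (-61/10)·(-9−(-5))) = ½·(9/10 − 451/10 + 122/5) = -99/10, so the M-coordinate is 1/5.
Check: 2/5 + 2/5 + 1/5 = 1.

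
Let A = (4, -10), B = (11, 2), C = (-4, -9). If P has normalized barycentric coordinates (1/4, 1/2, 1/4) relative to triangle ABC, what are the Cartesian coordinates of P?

P = (1/4)·A + (1/2)·B + (1/4)·C.
x-coordinate: (1/4)·4 + (1/2)·11 + (1/4)·(-4) = 11/2.
y-coordinate: (1/4)·(-10) + (1/2)·2 + (1/4)·(-9) = -15/4.

(11/2, -15/4)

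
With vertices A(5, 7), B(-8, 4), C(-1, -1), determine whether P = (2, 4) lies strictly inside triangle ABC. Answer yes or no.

Barycentric coordinates of P: (25/43, 3/43, 15/43).
The three coordinates are positive, positive, positive; a point is interior exactly when all three are positive.

yes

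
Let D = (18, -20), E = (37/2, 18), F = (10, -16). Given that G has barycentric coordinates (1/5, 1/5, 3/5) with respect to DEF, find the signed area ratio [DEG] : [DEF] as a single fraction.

3/5

The signed ratio [DEG]/[DEF] equals the barycentric coordinate of G at vertex F, which is 3/5.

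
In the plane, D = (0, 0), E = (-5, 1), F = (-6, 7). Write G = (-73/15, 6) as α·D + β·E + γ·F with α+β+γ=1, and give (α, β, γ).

Signed area of the reference triangle: [DEF] = ½·(0·(1−7) + (-5)·(7−0) + (-6)·(0−1)) = ½·(0 − 35 + 6) = -29/2.
[GEF] = ½·((-73/15)·(1−7) + (-5)·(7−6) + (-6)·(6−1)) = ½·(146/5 − 5 − 30) = -29/10, so the D-coordinate is (-29/10)/(-29/2) = 1/5.
[DGF] = ½·(0·(6−7) + (-73/15)·(7−0) + (-6)·(0−6)) = ½·(0 − 511/15 + 36) = 29/30, so the E-coordinate is -1/15.
[DEG] = ½·(0·(1−6) + (-5)·(6−0) + (-73/15)·(0−1)) = ½·(0 − 30 + 73/15) = -377/30, so the F-coordinate is 13/15.

(1/5, -1/15, 13/15)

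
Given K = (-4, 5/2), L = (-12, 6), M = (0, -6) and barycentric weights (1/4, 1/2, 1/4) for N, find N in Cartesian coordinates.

(-7, 17/8)

N = (1/4)·K + (1/2)·L + (1/4)·M.
x-coordinate: (1/4)·(-4) + (1/2)·(-12) + (1/4)·0 = -7.
y-coordinate: (1/4)·(5/2) + (1/2)·6 + (1/4)·(-6) = 17/8.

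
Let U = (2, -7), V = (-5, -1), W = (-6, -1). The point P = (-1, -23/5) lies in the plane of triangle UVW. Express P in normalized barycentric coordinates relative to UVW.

Signed area of the reference triangle: [UVW] = ½·(2·(-1−(-1)) + (-5)·(-1−(-7)) + (-6)·(-7−(-1))) = ½·(0 − 30 + 36) = 3.
[PVW] = ½·((-1)·(-1−(-1)) + (-5)·(-1−(-23/5)) + (-6)·(-23/5−(-1))) = ½·(0 − 18 + 108/5) = 9/5, so the U-coordinate is (9/5)/3 = 3/5.
[UPW] = ½·(2·(-23/5−(-1)) + (-1)·(-1−(-7)) + (-6)·(-7−(-23/5))) = ½·(-36/5 − 6 + 72/5) = 3/5, so the V-coordinate is 1/5.
[UVP] = ½·(2·(-1−(-23/5)) + (-5)·(-23/5−(-7)) + (-1)·(-7−(-1))) = ½·(36/5 − 12 + 6) = 3/5, so the W-coordinate is 1/5.
Check: 3/5 + 1/5 + 1/5 = 1.

(3/5, 1/5, 1/5)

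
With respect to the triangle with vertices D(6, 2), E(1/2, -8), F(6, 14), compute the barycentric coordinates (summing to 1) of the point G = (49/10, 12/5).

(3/5, 1/5, 1/5)

Signed area of the reference triangle: [DEF] = ½·(6·(-8−14) + (1/2)·(14−2) + 6·(2−(-8))) = ½·(-132 + 6 + 60) = -33.
[GEF] = ½·((49/10)·(-8−14) + (1/2)·(14−(12/5)) + 6·(12/5−(-8))) = ½·(-539/5 + 29/5 + 312/5) = -99/5, so the D-coordinate is (-99/5)/(-33) = 3/5.
[DGF] = ½·(6·(12/5−14) + (49/10)·(14−2) + 6·(2−(12/5))) = ½·(-348/5 + 294/5 − 12/5) = -33/5, so the E-coordinate is 1/5.
[DEG] = ½·(6·(-8−(12/5)) + (1/2)·(12/5−2) + (49/10)·(2−(-8))) = ½·(-312/5 + 1/5 + 49) = -33/5, so the F-coordinate is 1/5.
Check: 3/5 + 1/5 + 1/5 = 1.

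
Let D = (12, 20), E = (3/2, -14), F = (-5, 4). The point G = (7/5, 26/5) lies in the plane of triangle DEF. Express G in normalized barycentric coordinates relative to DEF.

Signed area of the reference triangle: [DEF] = ½·(12·(-14−4) + (3/2)·(4−20) + (-5)·(20−(-14))) = ½·(-216 − 24 − 170) = -205.
[GEF] = ½·((7/5)·(-14−4) + (3/2)·(4−(26/5)) + (-5)·(26/5−(-14))) = ½·(-126/5 − 9/5 − 96) = -123/2, so the D-coordinate is (-123/2)/(-205) = 3/10.
[DGF] = ½·(12·(26/5−4) + (7/5)·(4−20) + (-5)·(20−(26/5))) = ½·(72/5 − 112/5 − 74) = -41, so the E-coordinate is 1/5.
[DEG] = ½·(12·(-14−(26/5)) + (3/2)·(26/5−20) + (7/5)·(20−(-14))) = ½·(-1152/5 − 111/5 + 238/5) = -205/2, so the F-coordinate is 1/2.
Check: 3/10 + 1/5 + 1/2 = 1.

(3/10, 1/5, 1/2)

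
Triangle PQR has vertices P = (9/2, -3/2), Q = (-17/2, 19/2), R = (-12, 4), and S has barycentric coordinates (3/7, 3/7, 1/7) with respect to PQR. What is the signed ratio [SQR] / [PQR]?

3/7

The signed ratio [SQR]/[PQR] equals the barycentric coordinate of S at vertex P, which is 3/7.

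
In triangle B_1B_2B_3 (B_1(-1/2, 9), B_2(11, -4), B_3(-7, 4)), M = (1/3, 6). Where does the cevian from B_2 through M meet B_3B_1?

Barycentric coordinates of M with respect to B_1B_2B_3: (2/3, 1/6, 1/6).
On side B_3B_1 the B_2-coordinate is zero; dropping M's B_2-weight 1/6 and renormalizing the remaining 1/6 : 2/3 gives weights 1/5, 4/5 on B_3, B_1.
N = (1/5)·(-7, 4) + (4/5)·(-1/2, 9) = (-9/5, 8).

(-9/5, 8)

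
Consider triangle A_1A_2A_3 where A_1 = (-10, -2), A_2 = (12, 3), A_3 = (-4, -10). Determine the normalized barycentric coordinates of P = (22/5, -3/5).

(1/5, 3/5, 1/5)

Signed area of the reference triangle: [A_1A_2A_3] = ½·((-10)·(3−(-10)) + 12·(-10−(-2)) + (-4)·(-2−3)) = ½·(-130 − 96 + 20) = -103.
[PA_2A_3] = ½·((22/5)·(3−(-10)) + 12·(-10−(-3/5)) + (-4)·(-3/5−3)) = ½·(286/5 − 564/5 + 72/5) = -103/5, so the A_1-coordinate is (-103/5)/(-103) = 1/5.
[A_1PA_3] = ½·((-10)·(-3/5−(-10)) + (22/5)·(-10−(-2)) + (-4)·(-2−(-3/5))) = ½·(-94 − 176/5 + 28/5) = -309/5, so the A_2-coordinate is 3/5.
[A_1A_2P] = ½·((-10)·(3−(-3/5)) + 12·(-3/5−(-2)) + (22/5)·(-2−3)) = ½·(-36 + 84/5 − 22) = -103/5, so the A_3-coordinate is 1/5.
Check: 1/5 + 3/5 + 1/5 = 1.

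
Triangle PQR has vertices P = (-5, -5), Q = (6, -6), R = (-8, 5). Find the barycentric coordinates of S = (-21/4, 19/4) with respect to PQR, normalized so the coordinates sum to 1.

(-1/4, 1/4, 1)

Signed area of the reference triangle: [PQR] = ½·((-5)·(-6−5) + 6·(5−(-5)) + (-8)·(-5−(-6))) = ½·(55 + 60 − 8) = 107/2.
[SQR] = ½·((-21/4)·(-6−5) + 6·(5−(19/4)) + (-8)·(19/4−(-6))) = ½·(231/4 + 3/2 − 86) = -107/8, so the P-coordinate is (-107/8)/(107/2) = -1/4.
[PSR] = ½·((-5)·(19/4−5) + (-21/4)·(5−(-5)) + (-8)·(-5−(19/4))) = ½·(5/4 − 105/2 + 78) = 107/8, so the Q-coordinate is 1/4.
[PQS] = ½·((-5)·(-6−(19/4)) + 6·(19/4−(-5)) + (-21/4)·(-5−(-6))) = ½·(215/4 + 117/2 − 21/4) = 107/2, so the R-coordinate is 1.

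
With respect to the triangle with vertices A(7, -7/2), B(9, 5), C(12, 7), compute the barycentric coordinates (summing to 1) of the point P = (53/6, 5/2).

(1/3, 1/2, 1/6)

Signed area of the reference triangle: [ABC] = ½·(7·(5−7) + 9·(7−(-7/2)) + 12·(-7/2−5)) = ½·(-14 + 189/2 − 102) = -43/4.
[PBC] = ½·((53/6)·(5−7) + 9·(7−(5/2)) + 12·(5/2−5)) = ½·(-53/3 + 81/2 − 30) = -43/12, so the A-coordinate is (-43/12)/(-43/4) = 1/3.
[APC] = ½·(7·(5/2−7) + (53/6)·(7−(-7/2)) + 12·(-7/2−(5/2))) = ½·(-63/2 + 371/4 − 72) = -43/8, so the B-coordinate is 1/2.
[ABP] = ½·(7·(5−(5/2)) + 9·(5/2−(-7/2)) + (53/6)·(-7/2−5)) = ½·(35/2 + 54 − 901/12) = -43/24, so the C-coordinate is 1/6.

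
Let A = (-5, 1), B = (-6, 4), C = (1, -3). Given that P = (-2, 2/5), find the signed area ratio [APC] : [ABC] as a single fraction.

3/5

[ABC] = ½·((-5)·(4−(-3)) + (-6)·(-3−1) + 1·(1−4)) = ½·(-35 + 24 − 3) = -7.
[APC] = ½·((-5)·(2/5−(-3)) + (-2)·(-3−1) + 1·(1−(2/5))) = ½·(-17 + 8 + 3/5) = -21/5, so the ratio is (-21/5)/(-7) = 3/5.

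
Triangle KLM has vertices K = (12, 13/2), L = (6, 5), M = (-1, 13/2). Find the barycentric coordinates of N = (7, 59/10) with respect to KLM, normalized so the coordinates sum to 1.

Signed area of the reference triangle: [KLM] = ½·(12·(5−(13/2)) + 6·(13/2−(13/2)) + (-1)·(13/2−5)) = ½·(-18 + 0 − 3/2) = -39/4.
[NLM] = ½·(7·(5−(13/2)) + 6·(13/2−(59/10)) + (-1)·(59/10−5)) = ½·(-21/2 + 18/5 − 9/10) = -39/10, so the K-coordinate is (-39/10)/(-39/4) = 2/5.
[KNM] = ½·(12·(59/10−(13/2)) + 7·(13/2−(13/2)) + (-1)·(13/2−(59/10))) = ½·(-36/5 + 0 − 3/5) = -39/10, so the L-coordinate is 2/5.
[KLN] = ½·(12·(5−(59/10)) + 6·(59/10−(13/2)) + 7·(13/2−5)) = ½·(-54/5 − 18/5 + 21/2) = -39/20, so the M-coordinate is 1/5.
Check: 2/5 + 2/5 + 1/5 = 1.

(2/5, 2/5, 1/5)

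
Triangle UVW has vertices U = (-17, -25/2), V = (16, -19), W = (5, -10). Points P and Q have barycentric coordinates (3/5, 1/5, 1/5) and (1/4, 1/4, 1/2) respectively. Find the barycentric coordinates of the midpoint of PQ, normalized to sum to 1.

Since both coordinate triples sum to 1, the midpoint's barycentrics are the componentwise average.
(3/5+1/4)/2 = 17/40; similarly 9/40 and 7/20.

(17/40, 9/40, 7/20)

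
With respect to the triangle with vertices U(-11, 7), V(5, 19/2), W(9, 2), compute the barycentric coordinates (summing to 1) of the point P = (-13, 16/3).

Signed area of the reference triangle: [UVW] = ½·((-11)·(19/2−2) + 5·(2−7) + 9·(7−(19/2))) = ½·(-165/2 − 25 − 45/2) = -65.
[PVW] = ½·((-13)·(19/2−2) + 5·(2−(16/3)) + 9·(16/3−(19/2))) = ½·(-195/2 − 50/3 − 75/2) = -455/6, so the U-coordinate is (-455/6)/(-65) = 7/6.
[UPW] = ½·((-11)·(16/3−2) + (-13)·(2−7) + 9·(7−(16/3))) = ½·(-110/3 + 65 + 15) = 65/3, so the V-coordinate is -1/3.
[UVP] = ½·((-11)·(19/2−(16/3)) + 5·(16/3−7) + (-13)·(7−(19/2))) = ½·(-275/6 − 25/3 + 65/2) = -65/6, so the W-coordinate is 1/6.
Check: 7/6 − 1/3 + 1/6 = 1.

(7/6, -1/3, 1/6)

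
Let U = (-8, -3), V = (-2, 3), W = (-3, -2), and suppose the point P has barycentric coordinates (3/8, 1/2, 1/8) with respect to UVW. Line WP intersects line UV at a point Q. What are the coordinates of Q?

Line WP meets UV where the W-coordinate vanishes; zeroing P's W-weight and renormalizing leaves U, V-weights 3/8 : 1/2 → (3/7, 4/7).
So Q = (3/7)·U + (4/7)·V = (-32/7, 3/7).

(-32/7, 3/7)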